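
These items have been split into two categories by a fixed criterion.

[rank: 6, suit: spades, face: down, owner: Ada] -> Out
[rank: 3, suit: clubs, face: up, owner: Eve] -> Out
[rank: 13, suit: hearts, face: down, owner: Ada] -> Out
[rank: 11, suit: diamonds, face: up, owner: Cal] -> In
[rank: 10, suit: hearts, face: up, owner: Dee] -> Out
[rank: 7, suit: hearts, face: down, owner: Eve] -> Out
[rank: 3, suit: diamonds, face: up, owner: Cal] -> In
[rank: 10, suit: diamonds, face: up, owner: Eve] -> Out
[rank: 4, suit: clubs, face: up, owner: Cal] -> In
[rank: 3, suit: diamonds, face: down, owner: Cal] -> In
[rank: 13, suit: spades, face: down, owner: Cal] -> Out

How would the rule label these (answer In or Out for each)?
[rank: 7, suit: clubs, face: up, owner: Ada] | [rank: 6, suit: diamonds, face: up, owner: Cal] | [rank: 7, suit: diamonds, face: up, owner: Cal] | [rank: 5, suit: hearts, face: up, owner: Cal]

Out, In, In, In

The simplest hypothesis consistent with all the labels is: owner is Cal AND rank ≤ 11.
[rank: 7, suit: clubs, face: up, owner: Ada] — owner is Ada, rank = 7, hence Out. [rank: 6, suit: diamonds, face: up, owner: Cal] — owner is Cal, rank = 6, hence In. [rank: 7, suit: diamonds, face: up, owner: Cal] — owner is Cal, rank = 7, hence In. [rank: 5, suit: hearts, face: up, owner: Cal] — owner is Cal, rank = 5, hence In.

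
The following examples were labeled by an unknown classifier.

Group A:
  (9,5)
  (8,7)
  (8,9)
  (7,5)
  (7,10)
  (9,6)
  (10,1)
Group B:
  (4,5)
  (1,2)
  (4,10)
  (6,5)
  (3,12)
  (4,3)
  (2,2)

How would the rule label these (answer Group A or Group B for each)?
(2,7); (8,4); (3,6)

Group B, Group A, Group B

The common property of the 'Group A' items is: first ≥ 7. No 'Group B' item has it.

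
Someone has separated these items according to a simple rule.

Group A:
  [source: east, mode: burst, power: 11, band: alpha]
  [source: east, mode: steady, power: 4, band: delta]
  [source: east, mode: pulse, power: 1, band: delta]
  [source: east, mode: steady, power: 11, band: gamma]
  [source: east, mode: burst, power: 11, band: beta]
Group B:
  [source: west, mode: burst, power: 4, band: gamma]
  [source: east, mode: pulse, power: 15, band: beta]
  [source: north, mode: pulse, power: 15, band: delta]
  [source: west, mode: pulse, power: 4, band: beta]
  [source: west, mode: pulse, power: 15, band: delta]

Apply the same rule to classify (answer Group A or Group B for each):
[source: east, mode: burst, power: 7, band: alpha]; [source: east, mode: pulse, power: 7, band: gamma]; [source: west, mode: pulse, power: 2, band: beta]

Group A, Group A, Group B

A rule that fits every label: source is east AND power ≤ 11 — true of each 'Group A' example, false of each 'Group B' one.
[source: east, mode: burst, power: 7, band: alpha]: source is east, power = 7 — satisfies this, so Group A.
[source: east, mode: pulse, power: 7, band: gamma]: source is east, power = 7 — satisfies this, so Group A.
[source: west, mode: pulse, power: 2, band: beta]: source is west, power = 2 — does not satisfy this, so Group B.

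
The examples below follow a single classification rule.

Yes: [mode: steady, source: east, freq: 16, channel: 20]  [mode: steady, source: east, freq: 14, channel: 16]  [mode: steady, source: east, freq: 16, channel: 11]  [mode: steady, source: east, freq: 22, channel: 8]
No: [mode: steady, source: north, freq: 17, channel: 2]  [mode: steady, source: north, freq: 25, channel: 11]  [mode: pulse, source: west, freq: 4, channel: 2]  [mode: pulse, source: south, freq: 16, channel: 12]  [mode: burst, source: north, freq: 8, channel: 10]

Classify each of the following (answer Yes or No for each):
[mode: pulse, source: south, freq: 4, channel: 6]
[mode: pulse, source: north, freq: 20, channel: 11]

All 'Yes' examples share one property — source is east — and every 'No' example lacks it.
No: [mode: pulse, source: south, freq: 4, channel: 6], since source is south. No: [mode: pulse, source: north, freq: 20, channel: 11], since source is north.

No, No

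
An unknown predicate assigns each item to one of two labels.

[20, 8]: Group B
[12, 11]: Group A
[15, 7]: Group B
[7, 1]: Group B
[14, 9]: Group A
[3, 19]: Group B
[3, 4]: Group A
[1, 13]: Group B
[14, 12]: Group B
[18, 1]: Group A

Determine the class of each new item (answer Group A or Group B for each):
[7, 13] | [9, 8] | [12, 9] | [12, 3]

Every 'Group A' example satisfies: sum is odd. None of the 'Group B' examples do.
[7, 13] → 7+13 = 20 → Group B. [9, 8] → 9+8 = 17 → Group A. [12, 9] → 12+9 = 21 → Group A. [12, 3] → 12+3 = 15 → Group A.

Group B, Group A, Group A, Group A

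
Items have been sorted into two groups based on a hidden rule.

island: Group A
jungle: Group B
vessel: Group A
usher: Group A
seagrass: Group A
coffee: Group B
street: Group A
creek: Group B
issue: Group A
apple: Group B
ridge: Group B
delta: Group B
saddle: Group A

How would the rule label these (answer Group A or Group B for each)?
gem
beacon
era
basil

Group B, Group B, Group B, Group A

Comparing the two groups points to one rule — contains 's'.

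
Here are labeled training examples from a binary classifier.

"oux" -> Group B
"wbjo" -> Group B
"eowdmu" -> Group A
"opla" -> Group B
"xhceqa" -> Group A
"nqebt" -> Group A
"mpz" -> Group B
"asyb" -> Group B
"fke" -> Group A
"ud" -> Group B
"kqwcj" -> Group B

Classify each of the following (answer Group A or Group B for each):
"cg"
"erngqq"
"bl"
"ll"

Group B, Group A, Group B, Group B

The simplest hypothesis consistent with all the labels is: contains 'e'.
Group B: "cg", since no 'e'.
Group A: "erngqq", since has 'e'.
Group B: "bl", since no 'e'.
Group B: "ll", since no 'e'.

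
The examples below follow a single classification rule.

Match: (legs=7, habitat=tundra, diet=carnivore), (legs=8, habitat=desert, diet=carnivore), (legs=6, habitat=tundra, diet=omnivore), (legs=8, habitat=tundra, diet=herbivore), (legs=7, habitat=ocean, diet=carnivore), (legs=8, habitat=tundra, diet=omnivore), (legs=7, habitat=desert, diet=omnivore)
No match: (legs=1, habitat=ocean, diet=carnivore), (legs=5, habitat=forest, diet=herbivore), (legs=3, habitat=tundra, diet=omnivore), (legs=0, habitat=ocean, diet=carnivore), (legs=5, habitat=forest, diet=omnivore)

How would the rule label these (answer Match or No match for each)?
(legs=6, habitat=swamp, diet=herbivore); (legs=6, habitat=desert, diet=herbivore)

The simplest hypothesis consistent with all the labels is: legs ≥ 6.
Match: (legs=6, habitat=swamp, diet=herbivore), since legs = 6. Match: (legs=6, habitat=desert, diet=herbivore), since legs = 6.

Match, Match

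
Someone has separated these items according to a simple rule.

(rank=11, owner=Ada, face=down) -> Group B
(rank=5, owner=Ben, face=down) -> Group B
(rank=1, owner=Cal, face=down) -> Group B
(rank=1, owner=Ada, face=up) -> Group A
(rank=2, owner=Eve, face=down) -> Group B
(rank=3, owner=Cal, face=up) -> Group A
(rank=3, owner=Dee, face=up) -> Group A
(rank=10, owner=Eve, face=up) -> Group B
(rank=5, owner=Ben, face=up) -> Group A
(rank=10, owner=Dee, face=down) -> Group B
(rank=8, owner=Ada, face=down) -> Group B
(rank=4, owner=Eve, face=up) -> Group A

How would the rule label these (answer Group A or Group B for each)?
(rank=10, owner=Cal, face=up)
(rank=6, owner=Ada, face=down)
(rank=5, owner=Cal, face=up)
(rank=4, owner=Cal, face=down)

A rule that fits every label: face is up AND rank ≤ 5 — true of each 'Group A' example, false of each 'Group B' one.

Group B, Group B, Group A, Group B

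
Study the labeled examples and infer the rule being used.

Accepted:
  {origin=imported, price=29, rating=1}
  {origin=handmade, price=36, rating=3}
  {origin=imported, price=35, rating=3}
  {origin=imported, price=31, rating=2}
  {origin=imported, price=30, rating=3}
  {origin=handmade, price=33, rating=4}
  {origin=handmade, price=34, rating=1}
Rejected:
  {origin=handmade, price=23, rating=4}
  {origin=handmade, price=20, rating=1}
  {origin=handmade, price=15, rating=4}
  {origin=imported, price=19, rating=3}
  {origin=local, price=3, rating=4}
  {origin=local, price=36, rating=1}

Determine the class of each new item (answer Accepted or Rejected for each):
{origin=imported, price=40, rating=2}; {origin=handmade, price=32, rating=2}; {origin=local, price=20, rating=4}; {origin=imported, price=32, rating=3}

Accepted, Accepted, Rejected, Accepted

A rule that fits every label: origin is not local AND price ≥ 29 — true of each 'Accepted' example, false of each 'Rejected' one.
{origin=imported, price=40, rating=2} — origin is imported, price = 40, hence Accepted. {origin=handmade, price=32, rating=2} — origin is handmade, price = 32, hence Accepted. {origin=local, price=20, rating=4} — origin is local, price = 20, hence Rejected. {origin=imported, price=32, rating=3} — origin is imported, price = 32, hence Accepted.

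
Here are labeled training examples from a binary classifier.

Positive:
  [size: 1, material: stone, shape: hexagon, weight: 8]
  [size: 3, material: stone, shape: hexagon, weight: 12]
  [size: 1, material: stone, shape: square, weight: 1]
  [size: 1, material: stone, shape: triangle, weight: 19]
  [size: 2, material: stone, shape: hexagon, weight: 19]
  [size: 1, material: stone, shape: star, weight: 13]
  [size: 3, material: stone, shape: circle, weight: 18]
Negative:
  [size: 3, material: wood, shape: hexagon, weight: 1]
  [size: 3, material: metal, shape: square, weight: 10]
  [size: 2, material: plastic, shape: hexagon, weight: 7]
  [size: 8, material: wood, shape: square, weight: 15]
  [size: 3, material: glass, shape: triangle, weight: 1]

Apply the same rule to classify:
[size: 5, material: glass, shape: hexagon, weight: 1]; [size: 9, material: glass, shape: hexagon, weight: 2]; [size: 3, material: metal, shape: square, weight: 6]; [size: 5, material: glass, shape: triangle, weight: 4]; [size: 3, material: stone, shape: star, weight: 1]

The simplest hypothesis consistent with all the labels is: material is stone.
[size: 5, material: glass, shape: hexagon, weight: 1] — material is glass, hence Negative.
[size: 9, material: glass, shape: hexagon, weight: 2] — material is glass, hence Negative.
[size: 3, material: metal, shape: square, weight: 6] — material is metal, hence Negative.
[size: 5, material: glass, shape: triangle, weight: 4] — material is glass, hence Negative.
[size: 3, material: stone, shape: star, weight: 1] — material is stone, hence Positive.

Negative, Negative, Negative, Negative, Positive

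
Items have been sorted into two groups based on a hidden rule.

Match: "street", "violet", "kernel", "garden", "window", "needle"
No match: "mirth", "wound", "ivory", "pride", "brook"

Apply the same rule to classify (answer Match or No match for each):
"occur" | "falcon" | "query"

No match, Match, No match

Every 'Match' example satisfies: even length. None of the 'No match' examples do.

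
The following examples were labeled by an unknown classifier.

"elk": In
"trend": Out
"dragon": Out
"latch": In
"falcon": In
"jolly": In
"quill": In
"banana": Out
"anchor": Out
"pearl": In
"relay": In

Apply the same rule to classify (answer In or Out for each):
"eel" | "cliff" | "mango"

The distinguishing property — contains 'l' — holds for all the 'In' cases and none of the 'Out' cases.

In, In, Out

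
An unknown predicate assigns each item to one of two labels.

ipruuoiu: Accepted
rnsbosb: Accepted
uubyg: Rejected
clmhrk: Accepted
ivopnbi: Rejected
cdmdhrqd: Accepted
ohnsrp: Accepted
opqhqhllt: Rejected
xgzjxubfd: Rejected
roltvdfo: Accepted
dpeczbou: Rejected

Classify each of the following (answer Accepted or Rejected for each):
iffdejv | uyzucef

Rejected, Rejected

All 'Accepted' examples share one property — contains 'r' — and every 'Rejected' example lacks it.
Rejected: iffdejv, since no 'r'.
Rejected: uyzucef, since no 'r'.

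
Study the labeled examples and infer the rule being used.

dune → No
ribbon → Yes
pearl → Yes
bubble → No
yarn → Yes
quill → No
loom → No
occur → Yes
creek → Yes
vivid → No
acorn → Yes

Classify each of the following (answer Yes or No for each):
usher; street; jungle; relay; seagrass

Yes, Yes, No, Yes, Yes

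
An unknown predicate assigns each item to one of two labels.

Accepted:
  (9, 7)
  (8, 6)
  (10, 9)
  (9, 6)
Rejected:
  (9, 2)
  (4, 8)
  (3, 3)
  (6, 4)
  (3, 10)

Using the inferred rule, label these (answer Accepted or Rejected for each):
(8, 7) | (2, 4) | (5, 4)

Accepted, Rejected, Rejected

A rule that fits every label: sum ≥ 14 — true of each 'Accepted' example, false of each 'Rejected' one.
(8, 7): 8+7 = 15 — satisfies this, so Accepted.
(2, 4): 2+4 = 6 — does not pass, so Rejected.
(5, 4): 5+4 = 9 — does not pass, so Rejected.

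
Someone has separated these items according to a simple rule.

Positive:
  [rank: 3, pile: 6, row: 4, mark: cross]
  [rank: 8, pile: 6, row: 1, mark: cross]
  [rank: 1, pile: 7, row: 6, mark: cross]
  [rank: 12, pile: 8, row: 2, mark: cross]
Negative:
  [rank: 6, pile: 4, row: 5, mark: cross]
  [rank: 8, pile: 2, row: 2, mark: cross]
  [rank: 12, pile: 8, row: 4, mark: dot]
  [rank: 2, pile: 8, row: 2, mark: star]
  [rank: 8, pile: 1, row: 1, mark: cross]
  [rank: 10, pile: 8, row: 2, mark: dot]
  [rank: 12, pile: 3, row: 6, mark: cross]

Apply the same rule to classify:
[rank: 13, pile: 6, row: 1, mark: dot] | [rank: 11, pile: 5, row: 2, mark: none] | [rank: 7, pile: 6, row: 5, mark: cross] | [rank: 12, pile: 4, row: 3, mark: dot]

The rule appears to be: mark is cross AND pile ≥ 6.
[rank: 13, pile: 6, row: 1, mark: dot]: mark is dot, pile = 6, doesn't qualify → Negative. [rank: 11, pile: 5, row: 2, mark: none]: mark is none, pile = 5, doesn't qualify → Negative. [rank: 7, pile: 6, row: 5, mark: cross]: mark is cross, pile = 6, meets the rule → Positive. [rank: 12, pile: 4, row: 3, mark: dot]: mark is dot, pile = 4, doesn't qualify → Negative.

Negative, Negative, Positive, Negative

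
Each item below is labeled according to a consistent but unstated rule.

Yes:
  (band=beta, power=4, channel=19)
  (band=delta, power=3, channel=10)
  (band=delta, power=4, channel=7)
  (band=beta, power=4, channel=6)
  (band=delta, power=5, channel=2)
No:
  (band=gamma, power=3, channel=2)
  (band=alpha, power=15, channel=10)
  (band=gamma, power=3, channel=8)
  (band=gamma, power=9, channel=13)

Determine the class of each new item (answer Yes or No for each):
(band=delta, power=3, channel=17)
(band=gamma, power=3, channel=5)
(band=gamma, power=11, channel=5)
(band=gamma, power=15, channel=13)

Yes, No, No, No

The distinguishing property — band is beta OR band is delta — holds for all the 'Yes' cases and none of the 'No' cases.
(band=delta, power=3, channel=17) → band is delta → Yes. (band=gamma, power=3, channel=5) → band is gamma → No. (band=gamma, power=11, channel=5) → band is gamma → No. (band=gamma, power=15, channel=13) → band is gamma → No.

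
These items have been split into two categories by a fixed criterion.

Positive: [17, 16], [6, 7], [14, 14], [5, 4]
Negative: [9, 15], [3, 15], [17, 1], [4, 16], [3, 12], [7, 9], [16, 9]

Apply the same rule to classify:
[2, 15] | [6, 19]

Negative, Negative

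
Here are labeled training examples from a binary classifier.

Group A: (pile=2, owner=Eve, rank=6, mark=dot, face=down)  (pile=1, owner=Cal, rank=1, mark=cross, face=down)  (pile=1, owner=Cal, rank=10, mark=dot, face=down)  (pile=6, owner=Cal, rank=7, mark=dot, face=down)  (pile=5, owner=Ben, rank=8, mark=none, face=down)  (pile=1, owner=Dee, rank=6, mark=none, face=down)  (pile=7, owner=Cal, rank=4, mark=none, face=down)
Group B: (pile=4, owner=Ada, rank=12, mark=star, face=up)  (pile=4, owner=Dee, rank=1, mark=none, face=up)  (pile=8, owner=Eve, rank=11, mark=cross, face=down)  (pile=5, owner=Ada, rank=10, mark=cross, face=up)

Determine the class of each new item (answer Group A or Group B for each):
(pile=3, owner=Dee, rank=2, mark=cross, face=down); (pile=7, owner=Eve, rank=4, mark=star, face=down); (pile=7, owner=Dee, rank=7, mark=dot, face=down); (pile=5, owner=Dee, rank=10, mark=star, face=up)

One predicate separates the groups cleanly: face is down AND pile ≤ 7.
(pile=3, owner=Dee, rank=2, mark=cross, face=down) → face is down, pile = 3 → Group A.
(pile=7, owner=Eve, rank=4, mark=star, face=down) → face is down, pile = 7 → Group A.
(pile=7, owner=Dee, rank=7, mark=dot, face=down) → face is down, pile = 7 → Group A.
(pile=5, owner=Dee, rank=10, mark=star, face=up) → face is up, pile = 5 → Group B.

Group A, Group A, Group A, Group B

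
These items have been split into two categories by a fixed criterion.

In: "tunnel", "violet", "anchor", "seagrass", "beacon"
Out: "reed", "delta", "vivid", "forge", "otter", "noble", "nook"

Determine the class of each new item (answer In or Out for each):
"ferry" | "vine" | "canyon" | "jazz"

Out, Out, In, Out

Rule: length ≥ 6. This holds for each 'In' example and fails for each 'Out' one.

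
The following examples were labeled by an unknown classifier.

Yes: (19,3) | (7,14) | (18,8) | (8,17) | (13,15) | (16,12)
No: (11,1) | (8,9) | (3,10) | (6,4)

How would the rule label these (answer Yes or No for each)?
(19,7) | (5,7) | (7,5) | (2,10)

'Yes' ⟺ sum ≥ 21.
(19,7) — 19+7 = 26, hence Yes.
(5,7) — 5+7 = 12, hence No.
(7,5) — 7+5 = 12, hence No.
(2,10) — 2+10 = 12, hence No.

Yes, No, No, No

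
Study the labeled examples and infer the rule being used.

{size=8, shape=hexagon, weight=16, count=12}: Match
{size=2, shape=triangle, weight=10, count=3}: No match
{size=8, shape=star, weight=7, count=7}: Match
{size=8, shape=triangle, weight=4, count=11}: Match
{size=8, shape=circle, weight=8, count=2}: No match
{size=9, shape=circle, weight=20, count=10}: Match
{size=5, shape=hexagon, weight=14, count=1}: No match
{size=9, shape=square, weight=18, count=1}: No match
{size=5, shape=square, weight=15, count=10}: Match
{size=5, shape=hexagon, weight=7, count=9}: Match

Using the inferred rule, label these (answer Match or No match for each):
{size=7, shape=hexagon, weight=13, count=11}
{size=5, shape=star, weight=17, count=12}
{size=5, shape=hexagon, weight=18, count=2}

Match, Match, No match

A rule that fits every label: count ≥ 7 — true of each 'Match' example, false of each 'No match' one.
{size=7, shape=hexagon, weight=13, count=11}: Match (count = 11). {size=5, shape=star, weight=17, count=12}: Match (count = 12). {size=5, shape=hexagon, weight=18, count=2}: No match (count = 2).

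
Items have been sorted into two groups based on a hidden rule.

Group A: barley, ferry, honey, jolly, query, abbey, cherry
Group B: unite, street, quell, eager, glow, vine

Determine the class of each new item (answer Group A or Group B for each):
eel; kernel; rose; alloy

Group B, Group B, Group B, Group A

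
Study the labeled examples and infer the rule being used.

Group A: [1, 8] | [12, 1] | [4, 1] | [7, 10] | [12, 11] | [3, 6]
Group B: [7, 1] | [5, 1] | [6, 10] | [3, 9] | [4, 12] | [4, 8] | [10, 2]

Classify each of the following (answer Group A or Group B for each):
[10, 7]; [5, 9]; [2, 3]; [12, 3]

The simplest hypothesis consistent with all the labels is: sum is odd.
Group A: [10, 7], since 10+7 = 17. Group B: [5, 9], since 5+9 = 14. Group A: [2, 3], since 2+3 = 5. Group A: [12, 3], since 12+3 = 15.

Group A, Group B, Group A, Group A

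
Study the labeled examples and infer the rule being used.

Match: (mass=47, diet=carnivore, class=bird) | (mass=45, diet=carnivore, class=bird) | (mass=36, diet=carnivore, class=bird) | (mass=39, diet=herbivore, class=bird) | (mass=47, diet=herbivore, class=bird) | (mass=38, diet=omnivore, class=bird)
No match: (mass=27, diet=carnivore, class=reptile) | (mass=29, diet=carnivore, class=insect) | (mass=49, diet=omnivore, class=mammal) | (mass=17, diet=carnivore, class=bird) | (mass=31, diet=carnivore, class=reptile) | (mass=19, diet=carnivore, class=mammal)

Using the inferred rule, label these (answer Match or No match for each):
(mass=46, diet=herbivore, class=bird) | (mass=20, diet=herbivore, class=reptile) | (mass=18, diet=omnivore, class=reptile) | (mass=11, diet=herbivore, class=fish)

Every 'Match' example satisfies: class is bird AND mass ≥ 19. None of the 'No match' examples do.
(mass=46, diet=herbivore, class=bird): class is bird, mass = 46 — matches, so Match. (mass=20, diet=herbivore, class=reptile): class is reptile, mass = 20 — fails this test, so No match. (mass=18, diet=omnivore, class=reptile): class is reptile, mass = 18 — fails this test, so No match. (mass=11, diet=herbivore, class=fish): class is fish, mass = 11 — fails this test, so No match.

Match, No match, No match, No match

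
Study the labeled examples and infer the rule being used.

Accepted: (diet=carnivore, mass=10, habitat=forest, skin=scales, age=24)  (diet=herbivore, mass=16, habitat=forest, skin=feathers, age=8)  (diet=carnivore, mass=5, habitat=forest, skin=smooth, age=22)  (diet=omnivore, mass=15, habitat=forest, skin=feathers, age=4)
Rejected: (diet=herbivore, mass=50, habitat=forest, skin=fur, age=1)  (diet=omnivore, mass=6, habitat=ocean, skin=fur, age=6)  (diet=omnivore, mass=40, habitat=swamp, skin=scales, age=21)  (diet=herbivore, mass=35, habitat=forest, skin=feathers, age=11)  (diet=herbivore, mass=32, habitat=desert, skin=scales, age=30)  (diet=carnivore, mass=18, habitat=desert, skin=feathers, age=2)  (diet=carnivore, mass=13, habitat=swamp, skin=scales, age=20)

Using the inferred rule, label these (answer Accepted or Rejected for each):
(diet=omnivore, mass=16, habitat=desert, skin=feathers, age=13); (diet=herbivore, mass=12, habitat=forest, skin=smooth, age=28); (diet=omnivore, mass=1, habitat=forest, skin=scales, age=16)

The simplest hypothesis consistent with all the labels is: habitat is forest AND mass ≤ 16.
(diet=omnivore, mass=16, habitat=desert, skin=feathers, age=13) → habitat is desert, mass = 16 → Rejected.
(diet=herbivore, mass=12, habitat=forest, skin=smooth, age=28) → habitat is forest, mass = 12 → Accepted.
(diet=omnivore, mass=1, habitat=forest, skin=scales, age=16) → habitat is forest, mass = 1 → Accepted.

Rejected, Accepted, Accepted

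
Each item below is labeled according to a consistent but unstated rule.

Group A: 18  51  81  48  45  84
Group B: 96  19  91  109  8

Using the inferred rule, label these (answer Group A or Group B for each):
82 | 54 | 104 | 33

Group B, Group A, Group B, Group A

The simplest hypothesis consistent with all the labels is: multiple of 3 AND at most 84.
82: 82 = 3·27 + 1, 82 ≤ 84 — does not fit, so Group B. 54: 54 = 3·18, 54 ≤ 84 — satisfies this, so Group A. 104: 104 = 3·34 + 2, 104 > 84 — does not fit, so Group B. 33: 33 = 3·11, 33 ≤ 84 — satisfies this, so Group A.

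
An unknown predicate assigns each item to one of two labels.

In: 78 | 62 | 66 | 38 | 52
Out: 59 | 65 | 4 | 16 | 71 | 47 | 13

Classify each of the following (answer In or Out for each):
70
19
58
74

The classifier is using: even AND at least 38.
70 → 70 is even, 70 ≥ 38 → In. 19 → 19 is odd, 19 < 38 → Out. 58 → 58 is even, 58 ≥ 38 → In. 74 → 74 is even, 74 ≥ 38 → In.

In, Out, In, In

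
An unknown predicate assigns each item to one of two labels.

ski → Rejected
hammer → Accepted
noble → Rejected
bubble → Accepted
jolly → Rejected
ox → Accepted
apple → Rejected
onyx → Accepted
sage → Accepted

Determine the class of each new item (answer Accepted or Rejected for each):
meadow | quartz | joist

Accepted, Accepted, Rejected

'Accepted' ⟺ even length.
meadow → length 6 → Accepted.
quartz → length 6 → Accepted.
joist → length 5 → Rejected.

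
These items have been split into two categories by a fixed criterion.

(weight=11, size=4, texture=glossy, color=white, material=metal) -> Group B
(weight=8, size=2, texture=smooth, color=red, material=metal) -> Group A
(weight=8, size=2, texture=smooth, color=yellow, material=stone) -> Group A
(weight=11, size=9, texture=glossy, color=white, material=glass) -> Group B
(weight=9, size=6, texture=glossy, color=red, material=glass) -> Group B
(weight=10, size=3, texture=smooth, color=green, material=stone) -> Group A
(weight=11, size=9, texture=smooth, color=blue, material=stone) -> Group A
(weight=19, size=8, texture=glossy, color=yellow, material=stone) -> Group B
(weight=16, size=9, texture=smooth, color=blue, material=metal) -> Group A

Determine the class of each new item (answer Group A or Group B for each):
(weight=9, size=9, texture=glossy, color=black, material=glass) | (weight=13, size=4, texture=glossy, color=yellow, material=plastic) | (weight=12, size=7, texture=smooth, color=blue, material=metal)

Group B, Group B, Group A

The pattern is that an item is 'Group A' exactly when: texture is smooth.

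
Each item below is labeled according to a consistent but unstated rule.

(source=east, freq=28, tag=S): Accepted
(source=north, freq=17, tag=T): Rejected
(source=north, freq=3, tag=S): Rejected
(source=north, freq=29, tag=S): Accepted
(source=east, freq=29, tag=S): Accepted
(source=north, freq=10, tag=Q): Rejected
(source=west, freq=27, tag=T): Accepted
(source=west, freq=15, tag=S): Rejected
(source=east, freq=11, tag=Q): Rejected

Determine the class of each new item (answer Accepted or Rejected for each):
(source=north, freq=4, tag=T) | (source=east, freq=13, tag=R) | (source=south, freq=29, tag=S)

Rejected, Rejected, Accepted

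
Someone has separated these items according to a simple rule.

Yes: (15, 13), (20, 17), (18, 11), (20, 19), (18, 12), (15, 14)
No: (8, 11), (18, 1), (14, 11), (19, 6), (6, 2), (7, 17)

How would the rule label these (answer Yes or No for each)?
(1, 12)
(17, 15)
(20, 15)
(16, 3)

Rule: sum ≥ 28. This holds for each 'Yes' example and fails for each 'No' one.
(1, 12): No (1+12 = 13).
(17, 15): Yes (17+15 = 32).
(20, 15): Yes (20+15 = 35).
(16, 3): No (16+3 = 19).

No, Yes, Yes, No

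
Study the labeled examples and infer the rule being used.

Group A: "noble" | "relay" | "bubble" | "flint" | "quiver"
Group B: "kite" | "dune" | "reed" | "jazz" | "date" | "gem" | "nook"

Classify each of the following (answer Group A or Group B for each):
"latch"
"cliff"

Group A, Group A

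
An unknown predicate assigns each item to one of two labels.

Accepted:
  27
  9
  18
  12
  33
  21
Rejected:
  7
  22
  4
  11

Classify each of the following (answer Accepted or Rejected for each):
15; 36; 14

Accepted, Accepted, Rejected

Rule: multiple of 3. This holds for each 'Accepted' example and fails for each 'Rejected' one.
15 — 15 = 3·5, hence Accepted. 36 — 36 = 3·12, hence Accepted. 14 — 14 = 3·4 + 2, hence Rejected.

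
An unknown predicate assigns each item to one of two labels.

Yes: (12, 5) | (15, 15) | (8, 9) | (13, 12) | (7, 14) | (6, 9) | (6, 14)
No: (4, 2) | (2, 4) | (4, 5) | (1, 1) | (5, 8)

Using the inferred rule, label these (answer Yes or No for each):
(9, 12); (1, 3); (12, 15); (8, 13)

Every 'Yes' example satisfies: sum ≥ 15. None of the 'No' examples do.
(9, 12): 9+12 = 21 — checks out, so Yes.
(1, 3): 1+3 = 4 — fails the rule, so No.
(12, 15): 12+15 = 27 — checks out, so Yes.
(8, 13): 8+13 = 21 — checks out, so Yes.

Yes, No, Yes, Yes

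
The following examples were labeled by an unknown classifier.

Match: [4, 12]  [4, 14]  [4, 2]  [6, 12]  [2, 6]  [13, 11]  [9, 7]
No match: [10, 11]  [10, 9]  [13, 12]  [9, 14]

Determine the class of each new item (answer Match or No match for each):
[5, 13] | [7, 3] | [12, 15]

Match, Match, No match

The classifier is using: sum is even.
[5, 13]: Match (5+13 = 18).
[7, 3]: Match (7+3 = 10).
[12, 15]: No match (12+15 = 27).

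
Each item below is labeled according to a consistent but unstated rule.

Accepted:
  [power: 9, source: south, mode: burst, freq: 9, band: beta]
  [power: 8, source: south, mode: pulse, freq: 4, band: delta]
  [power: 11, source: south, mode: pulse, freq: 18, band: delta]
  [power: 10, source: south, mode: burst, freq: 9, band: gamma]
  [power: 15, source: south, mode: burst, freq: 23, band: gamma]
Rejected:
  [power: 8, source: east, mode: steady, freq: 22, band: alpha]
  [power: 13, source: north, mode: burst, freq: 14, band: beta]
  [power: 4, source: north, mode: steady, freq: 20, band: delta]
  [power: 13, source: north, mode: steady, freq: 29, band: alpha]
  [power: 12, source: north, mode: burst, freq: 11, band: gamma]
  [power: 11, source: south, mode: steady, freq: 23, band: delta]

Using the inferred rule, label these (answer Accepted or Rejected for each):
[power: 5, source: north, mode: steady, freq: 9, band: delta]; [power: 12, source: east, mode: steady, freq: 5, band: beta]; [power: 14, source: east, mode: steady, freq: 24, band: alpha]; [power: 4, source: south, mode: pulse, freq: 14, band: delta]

Rejected, Rejected, Rejected, Accepted

The simplest hypothesis consistent with all the labels is: source is south AND mode is not steady.
[power: 5, source: north, mode: steady, freq: 9, band: delta] → source is north, mode is steady → Rejected. [power: 12, source: east, mode: steady, freq: 5, band: beta] → source is east, mode is steady → Rejected. [power: 14, source: east, mode: steady, freq: 24, band: alpha] → source is east, mode is steady → Rejected. [power: 4, source: south, mode: pulse, freq: 14, band: delta] → source is south, mode is pulse → Accepted.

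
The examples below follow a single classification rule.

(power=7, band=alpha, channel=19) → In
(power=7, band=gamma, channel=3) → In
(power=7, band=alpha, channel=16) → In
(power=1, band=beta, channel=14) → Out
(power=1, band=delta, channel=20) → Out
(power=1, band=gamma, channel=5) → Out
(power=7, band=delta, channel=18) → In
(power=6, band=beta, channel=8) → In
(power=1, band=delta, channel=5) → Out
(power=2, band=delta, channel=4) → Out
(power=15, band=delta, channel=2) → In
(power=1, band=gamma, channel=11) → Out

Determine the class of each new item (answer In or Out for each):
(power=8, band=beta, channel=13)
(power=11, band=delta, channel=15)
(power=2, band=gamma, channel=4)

In, In, Out

A rule that fits every label: power ≥ 6 — true of each 'In' example, false of each 'Out' one.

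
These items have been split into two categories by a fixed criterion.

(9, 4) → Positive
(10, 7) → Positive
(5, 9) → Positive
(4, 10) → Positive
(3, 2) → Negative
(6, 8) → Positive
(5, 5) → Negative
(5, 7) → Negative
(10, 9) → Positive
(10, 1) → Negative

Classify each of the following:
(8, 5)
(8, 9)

A rule that fits every label: sum ≥ 13 — true of each 'Positive' example, false of each 'Negative' one.
(8, 5): Positive (8+5 = 13). (8, 9): Positive (8+9 = 17).

Positive, Positive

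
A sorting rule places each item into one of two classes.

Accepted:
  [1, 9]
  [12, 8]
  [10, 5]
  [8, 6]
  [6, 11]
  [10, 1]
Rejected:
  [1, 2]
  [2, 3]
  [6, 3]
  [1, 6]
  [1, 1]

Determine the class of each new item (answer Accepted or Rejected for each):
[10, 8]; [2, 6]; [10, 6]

Accepted, Rejected, Accepted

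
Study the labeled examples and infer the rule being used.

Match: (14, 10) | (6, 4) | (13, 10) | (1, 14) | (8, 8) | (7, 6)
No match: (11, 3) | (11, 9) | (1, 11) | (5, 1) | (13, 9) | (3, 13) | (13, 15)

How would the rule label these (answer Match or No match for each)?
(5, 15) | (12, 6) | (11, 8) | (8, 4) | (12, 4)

No match, Match, Match, Match, Match

Rule: second is even. This holds for each 'Match' example and fails for each 'No match' one.
(5, 15) — second 15, hence No match.
(12, 6) — second 6, hence Match.
(11, 8) — second 8, hence Match.
(8, 4) — second 4, hence Match.
(12, 4) — second 4, hence Match.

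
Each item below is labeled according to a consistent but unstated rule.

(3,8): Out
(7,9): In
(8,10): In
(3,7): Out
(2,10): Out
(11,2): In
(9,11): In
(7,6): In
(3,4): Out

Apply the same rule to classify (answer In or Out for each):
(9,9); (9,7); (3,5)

In, In, Out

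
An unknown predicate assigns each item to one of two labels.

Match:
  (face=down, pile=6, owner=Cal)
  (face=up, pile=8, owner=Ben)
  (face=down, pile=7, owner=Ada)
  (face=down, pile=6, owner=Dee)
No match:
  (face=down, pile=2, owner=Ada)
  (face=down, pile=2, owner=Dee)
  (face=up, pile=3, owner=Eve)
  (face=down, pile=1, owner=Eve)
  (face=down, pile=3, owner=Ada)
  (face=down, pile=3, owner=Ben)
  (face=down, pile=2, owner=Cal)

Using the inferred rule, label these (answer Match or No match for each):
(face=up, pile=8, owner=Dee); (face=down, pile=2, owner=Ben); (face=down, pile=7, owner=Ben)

The common property of the 'Match' items is: pile ≥ 6. No 'No match' item has it.

Match, No match, Match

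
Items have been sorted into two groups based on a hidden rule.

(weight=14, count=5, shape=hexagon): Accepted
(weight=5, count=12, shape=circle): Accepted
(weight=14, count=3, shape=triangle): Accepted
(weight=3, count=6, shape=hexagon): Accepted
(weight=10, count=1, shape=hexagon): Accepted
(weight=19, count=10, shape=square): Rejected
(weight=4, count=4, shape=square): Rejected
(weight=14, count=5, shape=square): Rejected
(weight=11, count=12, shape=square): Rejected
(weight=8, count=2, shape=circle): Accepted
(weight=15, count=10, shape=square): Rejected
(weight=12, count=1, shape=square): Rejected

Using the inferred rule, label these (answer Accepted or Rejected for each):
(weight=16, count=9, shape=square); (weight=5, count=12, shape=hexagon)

Looking at the examples, the only property every 'Accepted' case has and every 'Rejected' case lacks is: shape is not square.

Rejected, Accepted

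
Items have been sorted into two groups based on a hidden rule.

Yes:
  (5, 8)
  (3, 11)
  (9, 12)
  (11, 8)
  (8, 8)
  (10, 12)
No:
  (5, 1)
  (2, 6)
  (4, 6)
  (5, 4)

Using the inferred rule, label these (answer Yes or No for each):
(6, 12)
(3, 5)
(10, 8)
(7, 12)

Yes, No, Yes, Yes

The pattern is that an item is 'Yes' exactly when: sum ≥ 13.
(6, 12): 6+12 = 18, has this property → Yes. (3, 5): 3+5 = 8, does not fit → No. (10, 8): 10+8 = 18, has this property → Yes. (7, 12): 7+12 = 19, has this property → Yes.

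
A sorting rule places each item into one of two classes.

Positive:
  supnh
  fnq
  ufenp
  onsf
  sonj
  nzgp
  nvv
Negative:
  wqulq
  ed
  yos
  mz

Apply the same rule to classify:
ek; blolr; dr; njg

Negative, Negative, Negative, Positive

One predicate separates the groups cleanly: contains 'n'.
ek → no 'n' → Negative. blolr → no 'n' → Negative. dr → no 'n' → Negative. njg → has 'n' → Positive.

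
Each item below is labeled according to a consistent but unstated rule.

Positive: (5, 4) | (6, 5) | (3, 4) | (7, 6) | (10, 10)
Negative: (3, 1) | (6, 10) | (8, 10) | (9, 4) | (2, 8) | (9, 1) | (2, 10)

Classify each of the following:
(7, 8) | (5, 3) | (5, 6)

Positive, Negative, Positive

The pattern is that an item is 'Positive' exactly when: |first − second| ≤ 1.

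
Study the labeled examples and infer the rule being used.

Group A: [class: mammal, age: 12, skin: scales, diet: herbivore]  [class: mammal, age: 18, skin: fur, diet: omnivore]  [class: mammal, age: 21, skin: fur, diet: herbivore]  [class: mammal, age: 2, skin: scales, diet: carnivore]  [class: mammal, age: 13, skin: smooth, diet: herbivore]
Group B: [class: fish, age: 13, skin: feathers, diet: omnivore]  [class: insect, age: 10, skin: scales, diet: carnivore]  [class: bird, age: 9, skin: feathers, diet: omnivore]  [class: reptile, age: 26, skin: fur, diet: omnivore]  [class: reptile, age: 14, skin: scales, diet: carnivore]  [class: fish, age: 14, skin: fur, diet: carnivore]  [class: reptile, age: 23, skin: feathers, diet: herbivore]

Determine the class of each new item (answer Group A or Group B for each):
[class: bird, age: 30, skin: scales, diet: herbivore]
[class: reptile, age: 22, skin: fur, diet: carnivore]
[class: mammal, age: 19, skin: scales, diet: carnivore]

Comparing the two groups points to one rule — class is mammal.

Group B, Group B, Group A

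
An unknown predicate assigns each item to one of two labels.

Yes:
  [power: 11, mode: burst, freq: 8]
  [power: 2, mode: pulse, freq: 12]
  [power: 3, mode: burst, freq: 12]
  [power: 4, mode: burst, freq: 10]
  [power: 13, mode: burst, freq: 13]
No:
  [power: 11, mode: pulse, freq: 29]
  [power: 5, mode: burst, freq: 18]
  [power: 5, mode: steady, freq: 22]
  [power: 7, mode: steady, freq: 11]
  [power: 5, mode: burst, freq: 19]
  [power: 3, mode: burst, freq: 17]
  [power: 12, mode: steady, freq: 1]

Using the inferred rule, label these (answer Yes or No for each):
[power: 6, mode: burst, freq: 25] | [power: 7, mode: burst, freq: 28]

No, No

The rule appears to be: mode is not steady AND freq ≤ 13.
[power: 6, mode: burst, freq: 25] → mode is burst, freq = 25 → No.
[power: 7, mode: burst, freq: 28] → mode is burst, freq = 28 → No.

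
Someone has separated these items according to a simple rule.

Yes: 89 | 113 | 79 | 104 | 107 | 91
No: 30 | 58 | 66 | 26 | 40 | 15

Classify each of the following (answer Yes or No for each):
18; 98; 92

The common property of the 'Yes' items is: at least 79. No 'No' item has it.

No, Yes, Yes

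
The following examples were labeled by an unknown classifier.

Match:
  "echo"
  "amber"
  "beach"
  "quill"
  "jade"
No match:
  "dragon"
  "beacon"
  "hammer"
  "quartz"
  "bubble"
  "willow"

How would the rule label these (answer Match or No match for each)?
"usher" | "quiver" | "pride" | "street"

Match, No match, Match, No match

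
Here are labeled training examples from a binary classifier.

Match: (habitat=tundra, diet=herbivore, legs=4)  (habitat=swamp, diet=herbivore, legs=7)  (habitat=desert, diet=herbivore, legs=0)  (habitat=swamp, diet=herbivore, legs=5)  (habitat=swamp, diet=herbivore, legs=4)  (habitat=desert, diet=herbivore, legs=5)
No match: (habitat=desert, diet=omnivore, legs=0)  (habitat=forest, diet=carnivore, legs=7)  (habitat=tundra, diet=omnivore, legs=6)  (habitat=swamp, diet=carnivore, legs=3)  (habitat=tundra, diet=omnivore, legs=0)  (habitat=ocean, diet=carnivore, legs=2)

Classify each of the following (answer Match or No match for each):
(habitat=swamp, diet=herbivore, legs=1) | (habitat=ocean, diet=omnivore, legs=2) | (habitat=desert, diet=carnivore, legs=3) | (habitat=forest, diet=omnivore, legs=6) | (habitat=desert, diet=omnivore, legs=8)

The simplest hypothesis consistent with all the labels is: diet is herbivore.
(habitat=swamp, diet=herbivore, legs=1): diet is herbivore, has this property → Match.
(habitat=ocean, diet=omnivore, legs=2): diet is omnivore, lacks this property → No match.
(habitat=desert, diet=carnivore, legs=3): diet is carnivore, lacks this property → No match.
(habitat=forest, diet=omnivore, legs=6): diet is omnivore, lacks this property → No match.
(habitat=desert, diet=omnivore, legs=8): diet is omnivore, lacks this property → No match.

Match, No match, No match, No match, No match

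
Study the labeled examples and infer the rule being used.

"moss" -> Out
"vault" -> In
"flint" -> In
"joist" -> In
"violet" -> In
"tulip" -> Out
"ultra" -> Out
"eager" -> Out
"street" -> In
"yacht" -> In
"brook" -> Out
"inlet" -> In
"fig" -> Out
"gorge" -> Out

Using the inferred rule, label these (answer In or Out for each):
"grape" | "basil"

One predicate separates the groups cleanly: ends with 't'.
"grape": ends with 'e', fails the rule → Out. "basil": ends with 'l', fails the rule → Out.

Out, Out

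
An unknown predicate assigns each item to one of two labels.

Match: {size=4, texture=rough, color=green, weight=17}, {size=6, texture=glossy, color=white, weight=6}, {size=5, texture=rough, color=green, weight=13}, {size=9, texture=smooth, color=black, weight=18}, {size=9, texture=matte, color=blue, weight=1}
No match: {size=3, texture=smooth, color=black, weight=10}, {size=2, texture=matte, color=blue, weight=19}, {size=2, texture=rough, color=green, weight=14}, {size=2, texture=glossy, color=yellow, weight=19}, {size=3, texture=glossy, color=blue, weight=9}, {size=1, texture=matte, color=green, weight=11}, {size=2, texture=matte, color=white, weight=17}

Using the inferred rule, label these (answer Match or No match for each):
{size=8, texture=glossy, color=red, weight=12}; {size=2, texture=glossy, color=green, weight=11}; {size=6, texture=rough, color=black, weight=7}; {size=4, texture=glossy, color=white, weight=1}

Match, No match, Match, Match

The distinguishing property — size ≥ 4 — holds for all the 'Match' cases and none of the 'No match' cases.
{size=8, texture=glossy, color=red, weight=12}: size = 8, fits → Match. {size=2, texture=glossy, color=green, weight=11}: size = 2, fails the rule → No match. {size=6, texture=rough, color=black, weight=7}: size = 6, fits → Match. {size=4, texture=glossy, color=white, weight=1}: size = 4, fits → Match.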